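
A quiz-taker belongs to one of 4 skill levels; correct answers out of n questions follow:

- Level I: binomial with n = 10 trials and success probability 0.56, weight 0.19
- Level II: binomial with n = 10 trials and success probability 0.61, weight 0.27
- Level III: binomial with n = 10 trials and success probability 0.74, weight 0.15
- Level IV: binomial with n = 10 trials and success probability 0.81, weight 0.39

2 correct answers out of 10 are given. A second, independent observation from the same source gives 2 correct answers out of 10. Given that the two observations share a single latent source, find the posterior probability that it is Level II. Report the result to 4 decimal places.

0.2249

Apply Bayes' rule: the posterior for each component is proportional to its prior times its likelihood at x.
Since both observations come from the same component, the likelihood for component k is f_k(x₁)·f_k(x₂).
  p_I = [0.0198249] × [0.0198249] = 0.000393025
  p_II = [0.00896167] × [0.00896167] = 8.03116e-05
  p_III = [0.000514592] × [0.000514592] = 2.64805e-07
  p_IV = [5.01431e-05] × [5.01431e-05] = 2.51433e-09
Multiply by the mixture weights:
  P(Z=I)·p_I = 0.19 × 0.000393025 = 7.46747e-05
  P(Z=II)·p_II = 0.27 × 8.03116e-05 = 2.16841e-05
  P(Z=III)·p_III = 0.15 × 2.64805e-07 = 3.97207e-08
  P(Z=IV)·p_IV = 0.39 × 2.51433e-09 = 9.8059e-10
Denominator: 7.46747e-05 + 2.16841e-05 + 3.97207e-08 + 9.8059e-10 = 9.63995e-05
Responsibility of Level II: 2.16841e-05 / 9.63995e-05 ≈ 0.2249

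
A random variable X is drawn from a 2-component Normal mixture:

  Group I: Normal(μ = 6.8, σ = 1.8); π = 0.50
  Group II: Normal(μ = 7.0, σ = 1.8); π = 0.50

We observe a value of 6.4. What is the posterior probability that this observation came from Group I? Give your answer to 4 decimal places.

Posterior ∝ prior × likelihood, so P(k | x) ∝ π_k f_k(x); normalise over all components.
Evaluate each component's likelihood at the observed value:
  f_I = 0.216229
  f_II = 0.209657
Unnormalised posteriors:
  π_I·f_I = 0.50 × 0.216229 = 0.108115
  π_II·f_II = 0.50 × 0.209657 = 0.104829
Denominator: 0.108115 + 0.104829 = 0.212943
So the posterior for Group I is 0.108115 / 0.212943 ≈ 0.5077.

0.5077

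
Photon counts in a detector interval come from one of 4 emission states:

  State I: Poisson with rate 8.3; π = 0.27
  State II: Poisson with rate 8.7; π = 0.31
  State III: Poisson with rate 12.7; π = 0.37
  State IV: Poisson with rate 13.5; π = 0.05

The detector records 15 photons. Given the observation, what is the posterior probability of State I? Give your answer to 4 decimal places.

0.0715

By Bayes' theorem, P(k | x) = π_k f_k(x) / Σ_j π_j f_j(x).
Component likelihoods at x = 15 photons:
  f_I = e^(−8.3)·8.3^15/15! = 0.0116152
  f_II = e^(−8.7)·8.7^15/15! = 0.0157735
  f_III = e^(−12.7)·12.7^15/15! = 0.0841427
  f_IV = e^(−13.5)·13.5^15/15! = 0.0945217
Weight by the priors:
  π_I·f_I = 0.27 × 0.0116152 = 0.00313611
  π_II·f_II = 0.31 × 0.0157735 = 0.00488978
  π_III·f_III = 0.37 × 0.0841427 = 0.0311328
  π_IV·f_IV = 0.05 × 0.0945217 = 0.00472608
Normaliser: 0.00313611 + 0.00488978 + 0.0311328 + 0.00472608 = 0.0438848
Responsibility of State I: 0.00313611 / 0.0438848 ≈ 0.0715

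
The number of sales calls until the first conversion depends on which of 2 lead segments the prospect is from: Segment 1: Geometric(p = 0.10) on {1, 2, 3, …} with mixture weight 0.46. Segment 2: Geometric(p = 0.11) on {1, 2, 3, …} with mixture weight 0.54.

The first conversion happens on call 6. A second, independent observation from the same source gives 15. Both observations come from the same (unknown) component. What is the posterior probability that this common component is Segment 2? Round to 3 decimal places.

0.535

The responsibility of component k is P(Z=k) f_k(x) divided by Σ_j P(Z=j) f_j(x).
Since both observations come from the same component, the likelihood for component k is f_k(x₁)·f_k(x₂).
  p_1 = [0.10·(1−0.10)^5 = 0.10·0.59049 = 0.059049] × [0.0228768] = 0.00135085
  p_2 = [0.11·(1−0.11)^5 = 0.11·0.558406 = 0.0614247] × [0.0215205] = 0.00132189
Weight by the priors:
  P(Z=1)·p_1 = 0.46 × 0.00135085 = 0.000621392
  P(Z=2)·p_2 = 0.54 × 0.00132189 = 0.000713821
Evidence: 0.000621392 + 0.000713821 = 0.00133521
P(Segment 2 | data) = 0.000713821 / 0.00133521 ≈ 0.535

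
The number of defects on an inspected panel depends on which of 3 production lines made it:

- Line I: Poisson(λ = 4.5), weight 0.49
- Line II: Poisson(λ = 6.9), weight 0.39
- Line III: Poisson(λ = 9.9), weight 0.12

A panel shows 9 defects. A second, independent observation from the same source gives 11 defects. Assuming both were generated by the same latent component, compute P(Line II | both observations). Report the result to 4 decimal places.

0.4826

P(component k | x) = w_k·f_k(x) / marginal(x), where marginal(x) = Σ_j w_j·f_j(x).
Since both observations come from the same component, the likelihood for component k is f_k(x₁)·f_k(x₂).
  p_I = [0.0231646] × [0.00426439] = 9.87828e-05
  p_II = [0.0984571] × [0.042614] = 0.00419565
  p_III = [0.12631] × [0.112542] = 0.0142152
Weight by the priors:
  w_I·p_I = 0.49 × 9.87828e-05 = 4.84036e-05
  w_II·p_II = 0.39 × 0.00419565 = 0.0016363
  w_III·p_III = 0.12 × 0.0142152 = 0.00170583
Marginal: 4.84036e-05 + 0.0016363 + 0.00170583 = 0.00339054
Responsibility of Line II: 0.0016363 / 0.00339054 ≈ 0.4826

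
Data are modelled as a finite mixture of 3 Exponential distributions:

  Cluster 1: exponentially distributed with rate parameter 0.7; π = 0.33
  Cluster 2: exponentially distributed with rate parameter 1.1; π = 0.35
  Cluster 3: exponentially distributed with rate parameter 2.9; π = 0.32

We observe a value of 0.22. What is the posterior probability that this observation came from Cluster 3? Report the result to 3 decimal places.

Apply Bayes' rule: the posterior for each component is proportional to its prior times its likelihood at x.
Evaluate each component's likelihood at the observed value:
  f_1 = 0.7·e^(−0.7·0.22) = 0.7·e^(−0.1540) = 0.60009
  f_2 = 1.1·e^(−1.1·0.22) = 1.1·e^(−0.2420) = 0.863562
  f_3 = 2.9·e^(−2.9·0.22) = 2.9·e^(−0.6380) = 1.53221
Weight by the priors:
  w_1·f_1 = 0.33 × 0.60009 = 0.19803
  w_2·f_2 = 0.35 × 0.863562 = 0.302247
  w_3·f_3 = 0.32 × 1.53221 = 0.490307
Normaliser: 0.19803 + 0.302247 + 0.490307 = 0.990583
P(Cluster 3 | x) = 0.490307 / 0.990583 ≈ 0.495

0.495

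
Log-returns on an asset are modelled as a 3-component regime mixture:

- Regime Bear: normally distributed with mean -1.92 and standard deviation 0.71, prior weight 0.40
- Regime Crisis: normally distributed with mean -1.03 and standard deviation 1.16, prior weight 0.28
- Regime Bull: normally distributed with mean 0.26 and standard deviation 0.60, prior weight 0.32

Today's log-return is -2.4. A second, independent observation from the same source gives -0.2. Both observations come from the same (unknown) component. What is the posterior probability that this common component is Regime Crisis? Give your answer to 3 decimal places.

Posterior ∝ prior × likelihood, so P(k | x) ∝ π_k f_k(x); normalise over all components.
Since both observations come from the same component, the likelihood for component k is f_k(x₁)·f_k(x₂).
  f_Bear = [(1/(0.71·√(2π)))·exp(−(-2.4−-1.92)²/(2·0.71²)) = 0.561891·exp(-0.22853) = 0.447099] × [0.0298734] = 0.0133564
  f_Crisis = [(1/(1.16·√(2π)))·exp(−(-2.4−-1.03)²/(2·1.16²)) = 0.343916·exp(-0.69742) = 0.171224] × [0.266244] = 0.0455875
  f_Bull = [(1/(0.60·√(2π)))·exp(−(-2.4−0.26)²/(2·0.60²)) = 0.664904·exp(-9.82722) = 3.58798e-05] × [0.495592] = 1.77818e-05
Unnormalised posteriors:
  π_Bear·f_Bear = 0.40 × 0.0133564 = 0.00534255
  π_Crisis·f_Crisis = 0.28 × 0.0455875 = 0.0127645
  π_Bull·f_Bull = 0.32 × 1.77818e-05 = 5.69017e-06
Marginal: 0.00534255 + 0.0127645 + 5.69017e-06 = 0.0181128
Responsibility of Regime Crisis: 0.0127645 / 0.0181128 ≈ 0.705

0.705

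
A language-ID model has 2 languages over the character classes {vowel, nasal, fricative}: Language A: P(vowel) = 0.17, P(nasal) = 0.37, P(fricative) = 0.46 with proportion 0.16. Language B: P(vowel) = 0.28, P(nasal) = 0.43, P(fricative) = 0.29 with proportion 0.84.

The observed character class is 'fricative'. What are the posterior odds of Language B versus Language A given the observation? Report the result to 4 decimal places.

3.3098

Posterior odds = (w_i f_i(x)) / (w_j f_j(x)); the normalising sum cancels.
Component likelihoods at x = 'fricative':
  f_A = P(fricative | comp) = 0.46
  f_B = P(fricative | comp) = 0.29
Odds = (0.84/0.16) × (0.29/0.46) = 5.25 × 0.630435 ≈ 3.3098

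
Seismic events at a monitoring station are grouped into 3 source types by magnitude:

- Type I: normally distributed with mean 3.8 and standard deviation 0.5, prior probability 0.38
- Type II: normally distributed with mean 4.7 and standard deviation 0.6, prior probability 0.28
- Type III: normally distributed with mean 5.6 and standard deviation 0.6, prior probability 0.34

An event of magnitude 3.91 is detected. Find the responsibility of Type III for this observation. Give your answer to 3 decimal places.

P(component k | x) = w_k·f_k(x) / marginal(x), where marginal(x) = Σ_j w_j·f_j(x).
Evaluate each component's likelihood at the observed value:
  p_I = 0.778808
  p_II = 0.279454
  p_III = 0.0125892
Weight by the priors:
  w_I·p_I = 0.38 × 0.778808 = 0.295947
  w_II·p_II = 0.28 × 0.279454 = 0.0782471
  w_III·p_III = 0.34 × 0.0125892 = 0.00428032
Evidence: 0.295947 + 0.0782471 + 0.00428032 = 0.378474
So the posterior for Type III is 0.00428032 / 0.378474 ≈ 0.011.

0.011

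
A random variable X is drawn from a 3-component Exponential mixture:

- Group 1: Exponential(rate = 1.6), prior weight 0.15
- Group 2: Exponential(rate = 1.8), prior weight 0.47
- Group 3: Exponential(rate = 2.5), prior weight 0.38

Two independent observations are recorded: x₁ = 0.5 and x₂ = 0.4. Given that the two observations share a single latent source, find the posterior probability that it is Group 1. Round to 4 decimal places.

The responsibility of component k is w_k f_k(x) divided by Σ_j w_j f_j(x).
Since both observations come from the same component, the likelihood for component k is f_k(x₁)·f_k(x₂).
  p_1 = [1.6·e^(−1.6·0.5) = 1.6·e^(−0.8000) = 0.718926] × [0.843668] = 0.606535
  p_2 = [1.8·e^(−1.8·0.5) = 1.8·e^(−0.9000) = 0.731825] × [0.876154] = 0.641192
  p_3 = [2.5·e^(−2.5·0.5) = 2.5·e^(−1.2500) = 0.716262] × [0.919699] = 0.658745
Weight by the priors:
  w_1·p_1 = 0.15 × 0.606535 = 0.0909803
  w_2·p_2 = 0.47 × 0.641192 = 0.30136
  w_3·p_3 = 0.38 × 0.658745 = 0.250323
Normaliser: 0.0909803 + 0.30136 + 0.250323 = 0.642664
So the posterior for Group 1 is 0.0909803 / 0.642664 ≈ 0.1416.

0.1416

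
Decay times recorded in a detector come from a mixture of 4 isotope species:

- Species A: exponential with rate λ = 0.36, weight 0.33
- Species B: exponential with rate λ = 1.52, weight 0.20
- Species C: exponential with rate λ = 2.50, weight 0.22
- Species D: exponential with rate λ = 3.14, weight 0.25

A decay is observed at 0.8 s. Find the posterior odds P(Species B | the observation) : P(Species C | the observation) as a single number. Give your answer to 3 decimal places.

The posterior odds equal the prior odds times the likelihood ratio: (w_i/w_j)·(f_i(x)/f_j(x)).
Component likelihoods at x = 0.8 s:
  p_A = 0.36·e^(−0.36·0.8) = 0.36·e^(−0.2880) = 0.269914
  p_B = 1.52·e^(−1.52·0.8) = 1.52·e^(−1.2160) = 0.450548
  p_C = 2.50·e^(−2.50·0.8) = 2.50·e^(−2.0000) = 0.338338
  p_D = 3.14·e^(−3.14·0.8) = 3.14·e^(−2.5120) = 0.254672
Odds = (0.20/0.22) × (0.450548/0.338338) = 0.909091 × 1.33165 ≈ 1.211

1.211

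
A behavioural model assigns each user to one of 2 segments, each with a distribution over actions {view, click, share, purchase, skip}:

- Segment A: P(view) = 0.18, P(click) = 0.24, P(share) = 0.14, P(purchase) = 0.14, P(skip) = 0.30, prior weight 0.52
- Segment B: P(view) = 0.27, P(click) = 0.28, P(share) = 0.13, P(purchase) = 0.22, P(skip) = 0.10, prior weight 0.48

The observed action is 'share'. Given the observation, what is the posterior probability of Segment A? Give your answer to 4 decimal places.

Apply Bayes' rule: the posterior for each component is proportional to its prior times its likelihood at x.
Categorical probabilities:
  L_A = P(share | comp) = 0.14
  L_B = P(share | comp) = 0.13
Multiply by the mixture weights:
  w_A·L_A = 0.52 × 0.14 = 0.0728
  w_B·L_B = 0.48 × 0.13 = 0.0624
Denominator: 0.0728 + 0.0624 = 0.1352
P(Segment A | 'share') ≈ 0.5385

0.5385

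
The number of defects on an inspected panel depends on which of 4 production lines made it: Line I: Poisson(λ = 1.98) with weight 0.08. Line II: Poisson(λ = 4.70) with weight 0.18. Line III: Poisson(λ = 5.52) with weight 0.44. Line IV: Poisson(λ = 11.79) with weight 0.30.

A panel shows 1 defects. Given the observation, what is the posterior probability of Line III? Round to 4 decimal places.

Apply Bayes' rule: the posterior for each component is proportional to its prior times its likelihood at x.
Evaluate each component's likelihood at the observed value:
  f_I = e^(−1.98)·1.98^1/1! = 0.273377
  f_II = e^(−4.70)·4.70^1/1! = 0.0427478
  f_III = e^(−5.52)·5.52^1/1! = 0.0221123
  f_IV = e^(−11.79)·11.79^1/1! = 8.9368e-05
Unnormalised posteriors:
  w_I·f_I = 0.08 × 0.273377 = 0.0218702
  w_II·f_II = 0.18 × 0.0427478 = 0.0076946
  w_III·f_III = 0.44 × 0.0221123 = 0.0097294
  w_IV·f_IV = 0.30 × 8.9368e-05 = 2.68104e-05
Sum: 0.0218702 + 0.0076946 + 0.0097294 + 2.68104e-05 = 0.039321
P(Line III | data) = 0.0097294 / 0.039321 ≈ 0.2474

0.2474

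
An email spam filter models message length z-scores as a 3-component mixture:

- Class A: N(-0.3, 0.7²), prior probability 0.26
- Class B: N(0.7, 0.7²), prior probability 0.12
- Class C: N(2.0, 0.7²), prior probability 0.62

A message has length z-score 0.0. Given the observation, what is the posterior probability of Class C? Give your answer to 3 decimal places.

0.033

The responsibility of component k is π_k f_k(x) divided by Σ_j π_j f_j(x).
Evaluate each component's likelihood at the observed value:
  L_A = (1/(0.7·√(2π)))·exp(−(0.0−-0.3)²/(2·0.7²)) = 0.569918·exp(-0.09184) = 0.51991
  L_B = (1/(0.7·√(2π)))·exp(−(0.0−0.7)²/(2·0.7²)) = 0.569918·exp(-0.50000) = 0.345672
  L_C = (1/(0.7·√(2π)))·exp(−(0.0−2.0)²/(2·0.7²)) = 0.569918·exp(-4.08163) = 0.00962014
Multiply by the mixture weights:
  π_A·L_A = 0.26 × 0.51991 = 0.135176
  π_B·L_B = 0.12 × 0.345672 = 0.0414807
  π_C·L_C = 0.62 × 0.00962014 = 0.00596449
Evidence: 0.135176 + 0.0414807 + 0.00596449 = 0.182622
Responsibility of Class C: 0.00596449 / 0.182622 ≈ 0.033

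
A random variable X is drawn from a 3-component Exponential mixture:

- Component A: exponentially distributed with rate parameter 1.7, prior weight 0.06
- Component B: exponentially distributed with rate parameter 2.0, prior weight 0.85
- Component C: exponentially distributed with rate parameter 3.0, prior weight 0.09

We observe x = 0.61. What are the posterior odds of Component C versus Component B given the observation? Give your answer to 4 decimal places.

0.0863

Posterior odds = (π_i f_i(x)) / (π_j f_j(x)); the normalising sum cancels.
Component likelihoods at x = 0.61:
  f_A = 1.7·e^(−1.7·0.61) = 1.7·e^(−1.0370) = 0.602678
  f_B = 2.0·e^(−2.0·0.61) = 2.0·e^(−1.2200) = 0.59046
  f_C = 3.0·e^(−3.0·0.61) = 3.0·e^(−1.8300) = 0.481241
Odds = (0.09/0.85) × (0.481241/0.59046) = 0.105882 × 0.815026 ≈ 0.0863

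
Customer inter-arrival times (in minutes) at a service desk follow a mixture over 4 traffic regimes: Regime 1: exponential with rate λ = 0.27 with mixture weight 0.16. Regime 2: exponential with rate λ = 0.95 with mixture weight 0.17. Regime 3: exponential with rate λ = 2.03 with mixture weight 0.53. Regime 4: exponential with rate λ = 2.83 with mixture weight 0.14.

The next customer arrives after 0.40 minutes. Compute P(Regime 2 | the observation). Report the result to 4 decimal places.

0.1464

P(component k | x) = π_k·f_k(x) / marginal(x), where marginal(x) = Σ_j π_j·f_j(x).
Exponential densities:
  f_1 = 0.242359
  f_2 = 0.649668
  f_3 = 0.901258
  f_4 = 0.912358
Prior × likelihood for each component:
  π_1·f_1 = 0.16 × 0.242359 = 0.0387775
  π_2·f_2 = 0.17 × 0.649668 = 0.110444
  π_3·f_3 = 0.53 × 0.901258 = 0.477667
  π_4·f_4 = 0.14 × 0.912358 = 0.12773
Sum: 0.0387775 + 0.110444 + 0.477667 + 0.12773 = 0.754618
So the posterior for Regime 2 is 0.110444 / 0.754618 ≈ 0.1464.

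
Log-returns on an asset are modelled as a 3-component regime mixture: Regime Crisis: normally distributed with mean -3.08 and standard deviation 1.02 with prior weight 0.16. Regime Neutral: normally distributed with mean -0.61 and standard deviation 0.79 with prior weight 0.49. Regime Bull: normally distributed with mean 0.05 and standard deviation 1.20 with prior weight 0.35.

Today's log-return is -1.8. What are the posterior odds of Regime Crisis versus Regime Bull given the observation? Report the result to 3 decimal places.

Only the two components matter; the odds are (π_i f_i(x)) / (π_j f_j(x)).
Normal densities:
  p_Crisis = (1/(1.02·√(2π)))·exp(−(-1.8−-3.08)²/(2·1.02²)) = 0.391120·exp(-0.78739) = 0.177972
  p_Neutral = (1/(0.79·√(2π)))·exp(−(-1.8−-0.61)²/(2·0.79²)) = 0.504990·exp(-1.13451) = 0.162394
  p_Bull = (1/(1.20·√(2π)))·exp(−(-1.8−0.05)²/(2·1.20²)) = 0.332452·exp(-1.18837) = 0.101304
Odds = (0.16/0.35) × (0.177972/0.101304) = 0.457143 × 1.75681 ≈ 0.803

0.803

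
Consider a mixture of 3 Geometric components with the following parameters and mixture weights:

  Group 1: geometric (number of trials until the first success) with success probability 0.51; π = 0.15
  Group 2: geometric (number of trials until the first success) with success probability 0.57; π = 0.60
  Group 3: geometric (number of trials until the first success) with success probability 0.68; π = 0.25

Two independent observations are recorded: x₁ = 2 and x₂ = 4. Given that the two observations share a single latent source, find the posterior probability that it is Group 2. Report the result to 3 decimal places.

P(component k | x) = P(Z=k)·f_k(x) / marginal(x), where marginal(x) = Σ_j P(Z=j)·f_j(x).
Since both observations come from the same component, the likelihood for component k is f_k(x₁)·f_k(x₂).
  p_1 = [0.51·(1−0.51)^1 = 0.51·0.49 = 0.2499] × [0.060001] = 0.0149942
  p_2 = [0.57·(1−0.57)^1 = 0.57·0.43 = 0.2451] × [0.045319] = 0.0111077
  p_3 = [0.68·(1−0.68)^1 = 0.68·0.32 = 0.2176] × [0.0222822] = 0.00484862
Unnormalised posteriors:
  P(Z=1)·p_1 = 0.15 × 0.0149942 = 0.00224914
  P(Z=2)·p_2 = 0.60 × 0.0111077 = 0.00666461
  P(Z=3)·p_3 = 0.25 × 0.00484862 = 0.00121215
Evidence: 0.00224914 + 0.00666461 + 0.00121215 = 0.0101259
So the posterior for Group 2 is 0.00666461 / 0.0101259 ≈ 0.658.

0.658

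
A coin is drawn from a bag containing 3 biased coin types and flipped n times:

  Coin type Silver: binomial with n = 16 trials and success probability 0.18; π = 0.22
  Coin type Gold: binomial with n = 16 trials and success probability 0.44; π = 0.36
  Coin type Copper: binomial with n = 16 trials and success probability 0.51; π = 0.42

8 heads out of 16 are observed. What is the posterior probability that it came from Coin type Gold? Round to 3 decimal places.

Apply Bayes' rule: the posterior for each component is proportional to its prior times its likelihood at x.
Component likelihoods at x = 8 heads out of 16:
  f_Silver = 0.00289914
  f_Gold = 0.174866
  f_Copper = 0.195753
Unnormalised posteriors:
  π_Silver·f_Silver = 0.22 × 0.00289914 = 0.000637811
  π_Gold·f_Gold = 0.36 × 0.174866 = 0.0629516
  π_Copper·f_Copper = 0.42 × 0.195753 = 0.0822163
Sum: 0.000637811 + 0.0629516 + 0.0822163 = 0.145806
Responsibility of Coin type Gold: 0.0629516 / 0.145806 ≈ 0.432

0.432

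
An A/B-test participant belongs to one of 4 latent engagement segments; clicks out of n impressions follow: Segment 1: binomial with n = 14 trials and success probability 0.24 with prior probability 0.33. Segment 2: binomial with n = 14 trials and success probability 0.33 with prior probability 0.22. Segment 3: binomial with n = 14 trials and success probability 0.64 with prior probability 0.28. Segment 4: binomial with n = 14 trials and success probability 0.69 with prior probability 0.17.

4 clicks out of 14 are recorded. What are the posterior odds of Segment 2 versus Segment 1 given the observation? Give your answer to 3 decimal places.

0.676

Only the two components matter; the odds are (π_i f_i(x)) / (π_j f_j(x)).
Binomial probabilities:
  f_1 = C(14,4)·0.24^4·0.76^10 = 1001·0.00331776·0.0642889 = 0.213508
  f_2 = C(14,4)·0.33^4·0.67^10 = 1001·0.0118592·0.0182284 = 0.21639
  f_3 = C(14,4)·0.64^4·0.36^10 = 1001·0.167772·3.65616e-05 = 0.00614015
  f_4 = C(14,4)·0.69^4·0.31^10 = 1001·0.226671·8.19628e-06 = 0.00185972
0.0476059 / 0.0704578 ≈ 0.676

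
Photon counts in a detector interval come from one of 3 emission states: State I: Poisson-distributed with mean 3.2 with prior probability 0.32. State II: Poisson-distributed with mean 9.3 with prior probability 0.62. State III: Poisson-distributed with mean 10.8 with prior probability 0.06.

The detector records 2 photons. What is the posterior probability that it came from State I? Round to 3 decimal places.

0.964

Posterior ∝ prior × likelihood, so P(k | x) ∝ π_k f_k(x); normalise over all components.
Evaluate each component's likelihood at the observed value:
  L_I = 0.208702
  L_II = 0.00395364
  L_III = 0.0011897
Weight by the priors:
  π_I·L_I = 0.32 × 0.208702 = 0.0667848
  π_II·L_II = 0.62 × 0.00395364 = 0.00245126
  π_III·L_III = 0.06 × 0.0011897 = 7.13819e-05
Evidence: 0.0667848 + 0.00245126 + 7.13819e-05 = 0.0693074
P(State I | 2 photons) = 0.0667848 / 0.0693074 ≈ 0.964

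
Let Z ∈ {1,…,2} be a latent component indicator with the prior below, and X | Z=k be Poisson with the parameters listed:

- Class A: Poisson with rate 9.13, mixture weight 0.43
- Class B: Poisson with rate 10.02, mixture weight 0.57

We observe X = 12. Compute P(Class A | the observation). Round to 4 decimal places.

By Bayes' theorem, P(k | x) = π_k f_k(x) / Σ_j π_j f_j(x).
Poisson probabilities:
  p_A = 0.0758934
  p_B = 0.0951579
Unnormalised posteriors:
  π_A·p_A = 0.43 × 0.0758934 = 0.0326341
  π_B·p_B = 0.57 × 0.0951579 = 0.05424
Marginal: 0.0326341 + 0.05424 = 0.0868742
Responsibility of Class A: 0.0326341 / 0.0868742 ≈ 0.3756

0.3756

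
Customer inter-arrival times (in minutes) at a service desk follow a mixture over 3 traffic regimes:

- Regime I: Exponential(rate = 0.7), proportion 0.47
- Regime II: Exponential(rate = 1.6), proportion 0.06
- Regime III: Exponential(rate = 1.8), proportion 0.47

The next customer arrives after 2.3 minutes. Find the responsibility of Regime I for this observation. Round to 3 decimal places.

0.805

By Bayes' theorem, P(k | x) = π_k f_k(x) / Σ_j π_j f_j(x).
Evaluate each component's likelihood at the observed value:
  p_I = 0.7·e^(−0.7·2.3) = 0.7·e^(−1.6100) = 0.139921
  p_II = 1.6·e^(−1.6·2.3) = 1.6·e^(−3.6800) = 0.0403568
  p_III = 1.8·e^(−1.8·2.3) = 1.8·e^(−4.1400) = 0.0286611
Unnormalised posteriors:
  π_I·p_I = 0.47 × 0.139921 = 0.065763
  π_II·p_II = 0.06 × 0.0403568 = 0.00242141
  π_III·p_III = 0.47 × 0.0286611 = 0.0134707
Denominator: 0.065763 + 0.00242141 + 0.0134707 = 0.0816552
P(Regime I | 2.3 minutes) ≈ 0.805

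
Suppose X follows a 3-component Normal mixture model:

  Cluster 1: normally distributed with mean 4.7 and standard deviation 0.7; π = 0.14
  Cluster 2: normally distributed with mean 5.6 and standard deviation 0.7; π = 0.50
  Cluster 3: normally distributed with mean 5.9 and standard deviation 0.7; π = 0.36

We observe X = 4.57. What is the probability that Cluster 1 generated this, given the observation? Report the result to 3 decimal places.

0.376

By Bayes' theorem, P(k | x) = w_k f_k(x) / Σ_j w_j f_j(x).
Component likelihoods at x = 4.57:
  L_1 = 0.560174
  L_2 = 0.193048
  L_3 = 0.0937369
Weight by the priors:
  w_1·L_1 = 0.14 × 0.560174 = 0.0784243
  w_2·L_2 = 0.50 × 0.193048 = 0.0965242
  w_3·L_3 = 0.36 × 0.0937369 = 0.0337453
Denominator: 0.0784243 + 0.0965242 + 0.0337453 = 0.208694
So the posterior for Cluster 1 is 0.0784243 / 0.208694 ≈ 0.376.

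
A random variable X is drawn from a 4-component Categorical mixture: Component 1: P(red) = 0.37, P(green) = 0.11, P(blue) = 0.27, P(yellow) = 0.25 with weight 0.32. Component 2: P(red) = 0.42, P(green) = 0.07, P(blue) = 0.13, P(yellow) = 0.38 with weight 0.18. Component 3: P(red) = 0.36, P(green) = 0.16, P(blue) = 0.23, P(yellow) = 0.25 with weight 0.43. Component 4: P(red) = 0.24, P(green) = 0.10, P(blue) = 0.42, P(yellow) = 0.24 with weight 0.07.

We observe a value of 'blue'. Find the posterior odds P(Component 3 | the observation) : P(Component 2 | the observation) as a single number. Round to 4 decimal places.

Posterior odds = (w_i f_i(x)) / (w_j f_j(x)); the normalising sum cancels.
Categorical probabilities:
  f_1 = P(blue | comp) = 0.27
  f_2 = P(blue | comp) = 0.13
  f_3 = P(blue | comp) = 0.23
  f_4 = P(blue | comp) = 0.42
Odds = (0.43/0.18) × (0.23/0.13) = 2.38889 × 1.76923 ≈ 4.2265

4.2265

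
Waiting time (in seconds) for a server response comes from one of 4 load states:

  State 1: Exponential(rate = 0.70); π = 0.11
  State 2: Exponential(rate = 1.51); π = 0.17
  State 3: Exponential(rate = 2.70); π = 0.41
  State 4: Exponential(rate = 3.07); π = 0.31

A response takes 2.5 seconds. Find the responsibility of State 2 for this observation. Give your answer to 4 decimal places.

0.2803

By Bayes' theorem, P(k | x) = P(Z=k) f_k(x) / Σ_j P(Z=j) f_j(x).
Component likelihoods at x = 2.5 seconds:
  p_1 = 0.121642
  p_2 = 0.034635
  p_3 = 0.00316137
  p_4 = 0.00142537
Weight by the priors:
  P(Z=1)·p_1 = 0.11 × 0.121642 = 0.0133806
  P(Z=2)·p_2 = 0.17 × 0.034635 = 0.00588795
  P(Z=3)·p_3 = 0.41 × 0.00316137 = 0.00129616
  P(Z=4)·p_4 = 0.31 × 0.00142537 = 0.000441865
Evidence: 0.0133806 + 0.00588795 + 0.00129616 + 0.000441865 = 0.0210066
So the posterior for State 2 is 0.00588795 / 0.0210066 ≈ 0.2803.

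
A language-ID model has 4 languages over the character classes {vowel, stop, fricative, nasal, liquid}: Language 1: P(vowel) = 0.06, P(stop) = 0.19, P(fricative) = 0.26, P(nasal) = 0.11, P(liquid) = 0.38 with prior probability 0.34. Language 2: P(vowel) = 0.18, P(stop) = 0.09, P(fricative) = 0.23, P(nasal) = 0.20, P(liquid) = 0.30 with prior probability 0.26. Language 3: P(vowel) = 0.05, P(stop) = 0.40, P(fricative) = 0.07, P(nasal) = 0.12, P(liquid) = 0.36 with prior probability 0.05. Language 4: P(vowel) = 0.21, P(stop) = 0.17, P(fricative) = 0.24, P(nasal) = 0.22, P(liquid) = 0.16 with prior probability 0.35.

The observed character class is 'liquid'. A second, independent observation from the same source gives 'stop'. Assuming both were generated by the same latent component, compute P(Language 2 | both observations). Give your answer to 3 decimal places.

Apply Bayes' rule: the posterior for each component is proportional to its prior times its likelihood at x.
Since both observations come from the same component, the likelihood for component k is f_k(x₁)·f_k(x₂).
  p_1 = [P(liquid | comp) = 0.38] × [0.19] = 0.0722
  p_2 = [P(liquid | comp) = 0.30] × [0.09] = 0.027
  p_3 = [P(liquid | comp) = 0.36] × [0.4] = 0.144
  p_4 = [P(liquid | comp) = 0.16] × [0.17] = 0.0272
Weight by the priors:
  π_1·p_1 = 0.34 × 0.0722 = 0.024548
  π_2·p_2 = 0.26 × 0.027 = 0.00702
  π_3·p_3 = 0.05 × 0.144 = 0.0072
  π_4·p_4 = 0.35 × 0.0272 = 0.00952
Marginal: 0.024548 + 0.00702 + 0.0072 + 0.00952 = 0.048288
P(Language 2 | x₁,x₂) = 0.00702 / 0.048288 ≈ 0.145

0.145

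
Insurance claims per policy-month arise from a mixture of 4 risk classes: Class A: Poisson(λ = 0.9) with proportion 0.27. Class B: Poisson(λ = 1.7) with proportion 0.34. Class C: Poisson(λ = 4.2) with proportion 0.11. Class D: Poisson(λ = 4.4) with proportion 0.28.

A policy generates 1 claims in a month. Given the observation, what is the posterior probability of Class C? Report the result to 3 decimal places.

Posterior ∝ prior × likelihood, so P(k | x) ∝ π_k f_k(x); normalise over all components.
Evaluate each component's likelihood at the observed value:
  f_A = 0.365913
  f_B = 0.310562
  f_C = 0.0629814
  f_D = 0.0540203
Unnormalised posteriors:
  π_A·f_A = 0.27 × 0.365913 = 0.0987964
  π_B·f_B = 0.34 × 0.310562 = 0.105591
  π_C·f_C = 0.11 × 0.0629814 = 0.00692796
  π_D·f_D = 0.28 × 0.0540203 = 0.0151257
Normaliser: 0.0987964 + 0.105591 + 0.00692796 + 0.0151257 = 0.226441
P(Class C | the observation) = 0.00692796 / 0.226441 ≈ 0.031

0.031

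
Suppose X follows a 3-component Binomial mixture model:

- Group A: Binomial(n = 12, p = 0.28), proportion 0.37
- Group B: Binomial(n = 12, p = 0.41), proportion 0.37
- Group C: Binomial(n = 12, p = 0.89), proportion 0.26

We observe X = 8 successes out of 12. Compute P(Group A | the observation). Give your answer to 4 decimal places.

0.0689

P(component k | x) = π_k·f_k(x) / marginal(x), where marginal(x) = Σ_j π_j·f_j(x).
Binomial probabilities:
  p_A = C(12,8)·0.28^8·0.72^4 = 495·3.77802e-05·0.268739 = 0.00502573
  p_B = C(12,8)·0.41^8·0.59^4 = 495·0.000798493·0.121174 = 0.0478943
  p_C = C(12,8)·0.89^8·0.11^4 = 495·0.393659·0.00014641 = 0.0285296
Unnormalised posteriors:
  π_A·p_A = 0.37 × 0.00502573 = 0.00185952
  π_B·p_B = 0.37 × 0.0478943 = 0.0177209
  π_C·p_C = 0.26 × 0.0285296 = 0.0074177
Marginal: 0.00185952 + 0.0177209 + 0.0074177 = 0.0269981
Responsibility of Group A: 0.00185952 / 0.0269981 ≈ 0.0689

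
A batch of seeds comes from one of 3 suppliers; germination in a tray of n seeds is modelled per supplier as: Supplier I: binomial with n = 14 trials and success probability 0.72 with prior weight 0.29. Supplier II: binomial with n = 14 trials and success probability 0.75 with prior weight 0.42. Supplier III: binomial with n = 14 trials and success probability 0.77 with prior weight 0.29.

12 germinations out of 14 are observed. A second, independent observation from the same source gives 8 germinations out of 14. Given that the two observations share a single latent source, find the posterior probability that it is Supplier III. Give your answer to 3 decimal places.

Posterior ∝ prior × likelihood, so P(k | x) ∝ π_k f_k(x); normalise over all components.
Since both observations come from the same component, the likelihood for component k is f_k(x₁)·f_k(x₂).
  L_I = [C(14,12)·0.72^12·0.28^2 = 91·0.0194084·0.0784 = 0.138467] × [0.104511] = 0.0144714
  L_II = [C(14,12)·0.75^12·0.25^2 = 91·0.0316764·0.0625 = 0.180159] × [0.0733982] = 0.0132234
  L_III = [C(14,12)·0.77^12·0.23^2 = 91·0.0434399·0.0529 = 0.209115] × [0.0549349] = 0.0114877
Multiply by the mixture weights:
  π_I·L_I = 0.29 × 0.0144714 = 0.00419671
  π_II·L_II = 0.42 × 0.0132234 = 0.00555381
  π_III·L_III = 0.29 × 0.0114877 = 0.00333144
Marginal: 0.00419671 + 0.00555381 + 0.00333144 = 0.013082
P(Supplier III | x) ≈ 0.255

0.255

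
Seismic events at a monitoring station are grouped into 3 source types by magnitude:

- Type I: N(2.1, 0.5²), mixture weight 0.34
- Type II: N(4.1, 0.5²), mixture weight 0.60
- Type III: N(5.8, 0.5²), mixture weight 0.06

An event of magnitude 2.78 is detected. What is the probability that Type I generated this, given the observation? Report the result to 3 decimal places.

Posterior ∝ prior × likelihood, so P(k | x) ∝ w_k f_k(x); normalise over all components.
Normal densities:
  L_I = (1/(0.5·√(2π)))·exp(−(2.78−2.1)²/(2·0.5²)) = 0.797885·exp(-0.92480) = 0.31645
  L_II = (1/(0.5·√(2π)))·exp(−(2.78−4.1)²/(2·0.5²)) = 0.797885·exp(-3.48480) = 0.0244631
  L_III = (1/(0.5·√(2π)))·exp(−(2.78−5.8)²/(2·0.5²)) = 0.797885·exp(-18.24080) = 9.55127e-09
Multiply by the mixture weights:
  w_I·L_I = 0.34 × 0.31645 = 0.107593
  w_II·L_II = 0.60 × 0.0244631 = 0.0146778
  w_III·L_III = 0.06 × 9.55127e-09 = 5.73076e-10
Evidence: 0.107593 + 0.0146778 + 5.73076e-10 = 0.122271
Responsibility of Type I: 0.107593 / 0.122271 ≈ 0.880

0.880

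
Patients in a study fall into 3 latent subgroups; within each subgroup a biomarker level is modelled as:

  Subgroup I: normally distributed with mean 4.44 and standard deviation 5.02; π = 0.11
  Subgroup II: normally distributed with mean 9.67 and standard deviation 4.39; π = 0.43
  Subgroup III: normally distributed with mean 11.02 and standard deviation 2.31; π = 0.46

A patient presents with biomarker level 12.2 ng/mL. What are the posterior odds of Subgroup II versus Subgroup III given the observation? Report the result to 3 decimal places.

Posterior odds = (π_i f_i(x)) / (π_j f_j(x)); the normalising sum cancels.
Evaluate each component's likelihood at the observed value:
  f_I = (1/(5.02·√(2π)))·exp(−(12.2−4.44)²/(2·5.02²)) = 0.079471·exp(-1.19477) = 0.0240615
  f_II = (1/(4.39·√(2π)))·exp(−(12.2−9.67)²/(2·4.39²)) = 0.090875·exp(-0.16607) = 0.0769704
  f_III = (1/(2.31·√(2π)))·exp(−(12.2−11.02)²/(2·2.31²)) = 0.172702·exp(-0.13047) = 0.151578
Odds = (0.43/0.46) × (0.0769704/0.151578) = 0.934783 × 0.507795 ≈ 0.475

0.475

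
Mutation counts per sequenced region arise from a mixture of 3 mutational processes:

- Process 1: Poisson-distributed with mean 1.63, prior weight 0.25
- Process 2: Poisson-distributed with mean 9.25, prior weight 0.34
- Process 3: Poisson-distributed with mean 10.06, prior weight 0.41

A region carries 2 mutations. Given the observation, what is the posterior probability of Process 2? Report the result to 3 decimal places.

By Bayes' theorem, P(k | x) = π_k f_k(x) / Σ_j π_j f_j(x).
Component likelihoods at x = 2 mutations:
  L_1 = e^(−1.63)·1.63^2/2! = 0.260283
  L_2 = e^(−9.25)·9.25^2/2! = 0.00411178
  L_3 = e^(−10.06)·10.06^2/2! = 0.00216353
Weight by the priors:
  π_1·L_1 = 0.25 × 0.260283 = 0.0650707
  π_2·L_2 = 0.34 × 0.00411178 = 0.001398
  π_3·L_3 = 0.41 × 0.00216353 = 0.000887048
Marginal: 0.0650707 + 0.001398 + 0.000887048 = 0.0673557
P(Process 2 | x) ≈ 0.021

0.021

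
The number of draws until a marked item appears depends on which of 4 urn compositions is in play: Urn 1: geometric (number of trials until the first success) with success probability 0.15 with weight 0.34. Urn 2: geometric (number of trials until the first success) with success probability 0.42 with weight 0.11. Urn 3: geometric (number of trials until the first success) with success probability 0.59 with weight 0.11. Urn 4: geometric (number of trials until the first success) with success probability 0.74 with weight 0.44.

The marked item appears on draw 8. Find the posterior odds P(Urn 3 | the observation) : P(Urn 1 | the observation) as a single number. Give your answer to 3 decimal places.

Only the two components matter; the odds are (w_i f_i(x)) / (w_j f_j(x)).
Component likelihoods at x = 8:
  L_1 = 0.0480866
  L_2 = 0.00927353
  L_3 = 0.00114905
  L_4 = 5.94354e-05
Posterior odds = (w_3·L_3) / (w_1·L_1) = (0.11·0.00114905) / (0.34·0.0480866) = 0.000126396 / 0.0163494 ≈ 0.008

0.008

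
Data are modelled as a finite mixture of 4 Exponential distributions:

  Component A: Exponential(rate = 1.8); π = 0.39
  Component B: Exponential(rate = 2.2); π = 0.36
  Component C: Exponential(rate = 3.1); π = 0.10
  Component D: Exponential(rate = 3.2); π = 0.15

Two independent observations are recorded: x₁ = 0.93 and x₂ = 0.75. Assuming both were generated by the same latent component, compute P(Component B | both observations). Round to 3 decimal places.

Posterior ∝ prior × likelihood, so P(k | x) ∝ π_k f_k(x); normalise over all components.
Since both observations come from the same component, the likelihood for component k is f_k(x₁)·f_k(x₂).
  f_A = [0.337492] × [0.466632] = 0.157485
  f_B = [0.284352] × [0.42251] = 0.120141
  f_C = [0.173496] × [0.303129] = 0.0525918
  f_D = [0.163189] × [0.290297] = 0.0473732
Multiply by the mixture weights:
  π_A·f_A = 0.39 × 0.157485 = 0.0614191
  π_B·f_B = 0.36 × 0.120141 = 0.0432509
  π_C·f_C = 0.10 × 0.0525918 = 0.00525918
  π_D·f_D = 0.15 × 0.0473732 = 0.00710598
Marginal: 0.0614191 + 0.0432509 + 0.00525918 + 0.00710598 = 0.117035
P(Component B | data) ≈ 0.370

0.370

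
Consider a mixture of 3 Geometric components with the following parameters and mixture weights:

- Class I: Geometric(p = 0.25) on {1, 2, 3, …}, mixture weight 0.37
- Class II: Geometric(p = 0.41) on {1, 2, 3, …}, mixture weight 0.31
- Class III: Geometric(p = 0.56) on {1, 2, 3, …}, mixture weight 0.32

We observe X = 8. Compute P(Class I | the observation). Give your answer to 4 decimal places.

0.7677

By Bayes' theorem, P(k | x) = w_k f_k(x) / Σ_j w_j f_j(x).
Component likelihoods at x = 8:
  f_I = 0.033371
  f_II = 0.0102035
  f_III = 0.00178796
Weight by the priors:
  w_I·f_I = 0.37 × 0.033371 = 0.0123473
  w_II·f_II = 0.31 × 0.0102035 = 0.00316308
  w_III·f_III = 0.32 × 0.00178796 = 0.000572146
Evidence: 0.0123473 + 0.00316308 + 0.000572146 = 0.0160825
Responsibility of Class I: 0.0123473 / 0.0160825 ≈ 0.7677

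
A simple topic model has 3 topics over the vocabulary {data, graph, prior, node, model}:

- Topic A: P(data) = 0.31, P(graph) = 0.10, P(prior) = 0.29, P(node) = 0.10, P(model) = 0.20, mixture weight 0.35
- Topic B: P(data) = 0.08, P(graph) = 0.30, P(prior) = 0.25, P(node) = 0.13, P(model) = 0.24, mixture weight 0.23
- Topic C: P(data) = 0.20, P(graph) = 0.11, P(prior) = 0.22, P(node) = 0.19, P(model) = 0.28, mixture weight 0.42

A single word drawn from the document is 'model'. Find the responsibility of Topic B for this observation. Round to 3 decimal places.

P(component k | x) = π_k·f_k(x) / marginal(x), where marginal(x) = Σ_j π_j·f_j(x).
Evaluate each component's likelihood at the observed value:
  f_A = 0.2
  f_B = 0.24
  f_C = 0.28
Weight by the priors:
  π_A·f_A = 0.35 × 0.2 = 0.07
  π_B·f_B = 0.23 × 0.24 = 0.0552
  π_C·f_C = 0.42 × 0.28 = 0.1176
Normaliser: 0.07 + 0.0552 + 0.1176 = 0.2428
So the posterior for Topic B is 0.0552 / 0.2428 ≈ 0.227.

0.227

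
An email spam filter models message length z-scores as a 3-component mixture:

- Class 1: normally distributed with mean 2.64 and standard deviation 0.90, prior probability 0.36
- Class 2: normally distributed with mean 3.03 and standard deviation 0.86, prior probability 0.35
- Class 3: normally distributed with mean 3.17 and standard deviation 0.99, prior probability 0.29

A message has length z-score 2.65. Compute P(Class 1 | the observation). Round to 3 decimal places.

P(component k | x) = P(Z=k)·f_k(x) / marginal(x), where marginal(x) = Σ_j P(Z=j)·f_j(x).
Evaluate each component's likelihood at the observed value:
  f_1 = (1/(0.90·√(2π)))·exp(−(2.65−2.64)²/(2·0.90²)) = 0.443269·exp(-0.00006) = 0.443242
  f_2 = (1/(0.86·√(2π)))·exp(−(2.65−3.03)²/(2·0.86²)) = 0.463886·exp(-0.09762) = 0.420742
  f_3 = (1/(0.99·√(2π)))·exp(−(2.65−3.17)²/(2·0.99²)) = 0.402972·exp(-0.13795) = 0.351048
Unnormalised posteriors:
  P(Z=1)·f_1 = 0.36 × 0.443242 = 0.159567
  P(Z=2)·f_2 = 0.35 × 0.420742 = 0.14726
  P(Z=3)·f_3 = 0.29 × 0.351048 = 0.101804
Evidence: 0.159567 + 0.14726 + 0.101804 = 0.408631
P(Class 1 | data) = 0.159567 / 0.408631 ≈ 0.390

0.390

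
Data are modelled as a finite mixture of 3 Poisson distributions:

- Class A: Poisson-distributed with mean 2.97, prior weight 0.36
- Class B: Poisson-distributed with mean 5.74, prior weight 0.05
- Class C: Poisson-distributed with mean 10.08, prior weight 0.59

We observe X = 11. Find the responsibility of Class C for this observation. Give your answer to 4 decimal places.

P(component k | x) = w_k·f_k(x) / marginal(x), where marginal(x) = Σ_j w_j·f_j(x).
Evaluate each component's likelihood at the observed value:
  L_A = 0.00020385
  L_B = 0.0179484
  L_C = 0.11461
Prior × likelihood for each component:
  w_A·L_A = 0.36 × 0.00020385 = 7.3386e-05
  w_B·L_B = 0.05 × 0.0179484 = 0.000897418
  w_C·L_C = 0.59 × 0.11461 = 0.0676198
Denominator: 7.3386e-05 + 0.000897418 + 0.0676198 = 0.0685906
P(Class C | 11) ≈ 0.9858

0.9858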